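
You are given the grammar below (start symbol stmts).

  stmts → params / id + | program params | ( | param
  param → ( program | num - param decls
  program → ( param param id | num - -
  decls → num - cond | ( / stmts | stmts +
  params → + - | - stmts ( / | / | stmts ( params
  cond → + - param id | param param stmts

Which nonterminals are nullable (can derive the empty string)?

{ } (none)

No nonterminal has an empty production or an RHS whose symbols are all nullable.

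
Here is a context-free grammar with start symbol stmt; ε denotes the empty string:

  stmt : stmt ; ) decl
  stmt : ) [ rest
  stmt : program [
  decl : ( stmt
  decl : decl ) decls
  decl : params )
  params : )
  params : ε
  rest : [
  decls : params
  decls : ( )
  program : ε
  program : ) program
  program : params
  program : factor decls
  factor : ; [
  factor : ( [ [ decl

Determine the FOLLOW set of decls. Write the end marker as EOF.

{ EOF, (, ), ;, [ }

In decl : decl ) decls: decls is at the end, add FOLLOW(decl) = { EOF, (, ), ;, [ }.
In program : factor decls: decls is at the end, add FOLLOW(program) = { [ }.
Union: FOLLOW(decls) = { EOF, (, ), ;, [ }.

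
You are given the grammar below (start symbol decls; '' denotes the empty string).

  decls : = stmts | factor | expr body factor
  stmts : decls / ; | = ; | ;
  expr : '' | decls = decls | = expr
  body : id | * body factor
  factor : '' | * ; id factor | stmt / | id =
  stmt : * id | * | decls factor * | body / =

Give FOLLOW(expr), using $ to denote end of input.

{ *, id }

In decls : expr body factor: add FIRST(body factor) = { *, id }.
In expr : = expr: expr is at the end, add FOLLOW(expr) = { *, id }.
Union: FOLLOW(expr) = { *, id }.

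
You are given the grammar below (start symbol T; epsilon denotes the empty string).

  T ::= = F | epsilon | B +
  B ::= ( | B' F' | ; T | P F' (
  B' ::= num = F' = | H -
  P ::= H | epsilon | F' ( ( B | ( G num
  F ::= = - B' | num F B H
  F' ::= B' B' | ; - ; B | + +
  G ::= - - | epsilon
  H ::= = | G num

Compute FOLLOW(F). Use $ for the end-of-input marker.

In T ::= = F: F is at the end, add FOLLOW(T) = { $, (, +, -, ;, =, num }.
In F ::= num F B H: add FIRST(B H) = { (, +, -, ;, =, num }.
Union: FOLLOW(F) = { $, (, +, -, ;, =, num }.

{ $, (, +, -, ;, =, num }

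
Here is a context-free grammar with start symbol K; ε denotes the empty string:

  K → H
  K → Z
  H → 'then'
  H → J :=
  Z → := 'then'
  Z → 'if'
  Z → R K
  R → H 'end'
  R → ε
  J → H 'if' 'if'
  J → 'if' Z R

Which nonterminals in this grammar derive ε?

{ R }

Directly nullable (have an ε-production): R.
No other nonterminal has a production whose RHS symbols are all nullable.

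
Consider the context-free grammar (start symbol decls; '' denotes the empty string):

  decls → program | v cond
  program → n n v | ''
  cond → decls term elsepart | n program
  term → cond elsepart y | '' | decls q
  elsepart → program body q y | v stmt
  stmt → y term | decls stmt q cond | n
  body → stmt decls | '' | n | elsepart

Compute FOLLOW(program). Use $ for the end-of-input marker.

{ $, n, q, v, y }

In decls → program: program is at the end, add FOLLOW(decls) = { $, n, q, v, y }.
In cond → n program: program is at the end, add FOLLOW(cond) = { $, n, q, v, y }.
In elsepart → program body q y: add FIRST(body q y) = { n, q, v, y }.
Union: FOLLOW(program) = { $, n, q, v, y }.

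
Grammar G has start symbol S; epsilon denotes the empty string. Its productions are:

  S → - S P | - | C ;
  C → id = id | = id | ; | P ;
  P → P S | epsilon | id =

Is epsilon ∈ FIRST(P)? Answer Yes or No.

Yes

P has an epsilon-production, so P ⇒ epsilon.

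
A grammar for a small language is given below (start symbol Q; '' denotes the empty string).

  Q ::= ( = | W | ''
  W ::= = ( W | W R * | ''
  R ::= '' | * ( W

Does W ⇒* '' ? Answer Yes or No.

W has an ''-production, so W ⇒ ''.

Yes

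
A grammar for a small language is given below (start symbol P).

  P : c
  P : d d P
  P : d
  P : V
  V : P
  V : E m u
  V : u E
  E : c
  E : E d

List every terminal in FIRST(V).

{ c, d, u }

From V : P: add FIRST(P) = { c, d, u }.
From V : E m u: add FIRST(E) = { c }.
V : u E contributes {u}.
Union: FIRST(V) = { c, d, u }.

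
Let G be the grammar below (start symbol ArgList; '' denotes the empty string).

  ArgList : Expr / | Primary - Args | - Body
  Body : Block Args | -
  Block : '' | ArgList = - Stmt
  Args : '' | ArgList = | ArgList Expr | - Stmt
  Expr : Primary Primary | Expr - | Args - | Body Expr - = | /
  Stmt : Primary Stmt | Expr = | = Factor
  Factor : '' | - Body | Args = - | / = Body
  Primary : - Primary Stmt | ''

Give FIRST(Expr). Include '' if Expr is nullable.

{ -, /, '' }

From Expr : Primary Primary: Primary, Primary nullable, take FIRST(Primary) ∪ FIRST(Primary) = { - }; also '' since the whole RHS is nullable.
From Expr : Expr -: Expr nullable, take FIRST(Expr) ∪ {-} = { -, / }.
From Expr : Args -: Args nullable, take FIRST(Args) ∪ {-} = { -, / }.
From Expr : Body Expr - =: Body, Expr nullable, take FIRST(Body) ∪ FIRST(Expr) ∪ {-} = { -, / }.
Expr : / contributes {/}.
Union: FIRST(Expr) = { -, /, '' }.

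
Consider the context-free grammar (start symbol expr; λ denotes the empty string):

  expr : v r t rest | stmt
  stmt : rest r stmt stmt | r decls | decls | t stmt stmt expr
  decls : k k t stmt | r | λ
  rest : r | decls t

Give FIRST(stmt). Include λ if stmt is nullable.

{ k, r, t, λ }

From stmt : rest r stmt stmt: add FIRST(rest) = { k, r, t }.
stmt : r decls contributes {r}.
From stmt : decls: add FIRST(decls) = { k, r, λ } (including λ since decls is nullable).
stmt : t stmt stmt expr contributes {t}.
Union: FIRST(stmt) = { k, r, t, λ }.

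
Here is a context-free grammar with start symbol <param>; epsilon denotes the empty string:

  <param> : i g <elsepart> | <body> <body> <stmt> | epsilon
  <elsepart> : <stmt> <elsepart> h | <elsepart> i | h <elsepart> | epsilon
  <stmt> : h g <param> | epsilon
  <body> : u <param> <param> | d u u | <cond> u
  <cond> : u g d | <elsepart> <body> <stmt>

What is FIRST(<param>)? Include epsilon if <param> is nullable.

<param> : i g <elsepart> contributes {i}.
From <param> : <body> <body> <stmt>: add FIRST(<body>) = { d, h, i, u }.
<param> : epsilon contributes epsilon.
Union: FIRST(<param>) = { d, h, i, u, epsilon }.

{ d, h, i, u, epsilon }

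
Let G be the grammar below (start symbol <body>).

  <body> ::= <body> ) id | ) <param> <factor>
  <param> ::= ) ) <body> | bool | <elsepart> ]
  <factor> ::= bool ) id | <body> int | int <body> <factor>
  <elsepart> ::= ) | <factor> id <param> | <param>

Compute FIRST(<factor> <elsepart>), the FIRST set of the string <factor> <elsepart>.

{ ), bool, int }

Add FIRST(<factor>) = { ), bool, int }; <factor> is not nullable, stop.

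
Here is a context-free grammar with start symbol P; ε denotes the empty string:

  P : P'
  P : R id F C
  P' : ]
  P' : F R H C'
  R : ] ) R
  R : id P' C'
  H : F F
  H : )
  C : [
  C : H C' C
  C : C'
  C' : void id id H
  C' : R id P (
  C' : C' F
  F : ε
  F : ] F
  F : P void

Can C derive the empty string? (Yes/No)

Nullable nonterminals: F, H.
No production of C has an RHS whose symbols are all nullable, so C is not nullable.

No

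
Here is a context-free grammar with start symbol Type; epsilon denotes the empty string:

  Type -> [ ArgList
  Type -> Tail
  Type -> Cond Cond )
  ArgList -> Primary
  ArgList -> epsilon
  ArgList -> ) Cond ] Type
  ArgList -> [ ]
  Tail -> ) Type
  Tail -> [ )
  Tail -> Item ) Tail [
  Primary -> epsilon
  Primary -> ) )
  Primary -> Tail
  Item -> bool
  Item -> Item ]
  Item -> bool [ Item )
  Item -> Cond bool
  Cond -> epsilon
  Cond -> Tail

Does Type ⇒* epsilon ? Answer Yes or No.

Nullable nonterminals: ArgList, Cond, Primary.
No production of Type has an RHS whose symbols are all nullable, so Type is not nullable.

No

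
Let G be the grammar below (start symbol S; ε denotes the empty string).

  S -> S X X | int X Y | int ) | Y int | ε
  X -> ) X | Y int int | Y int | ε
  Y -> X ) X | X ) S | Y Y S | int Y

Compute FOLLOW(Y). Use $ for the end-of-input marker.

In S -> int X Y: Y is at the end, add FOLLOW(S) = { $, ), int }.
In S -> Y int: add FIRST(int) = { int }.
In X -> Y int int: add FIRST(int int) = { int }.
In X -> Y int: add FIRST(int) = { int }.
In Y -> Y Y S: add FIRST(Y S) = { ), int }.
In Y -> Y Y S: add FIRST(S)\{ε} = { ), int }.
  Since S is nullable, also add FOLLOW(Y) = { $, ), int }.
In Y -> int Y: Y is at the end, add FOLLOW(Y) = { $, ), int }.
Union: FOLLOW(Y) = { $, ), int }.

{ $, ), int }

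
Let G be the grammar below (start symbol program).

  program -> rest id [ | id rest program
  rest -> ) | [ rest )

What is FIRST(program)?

{ ), [, id }

From program -> rest id [: add FIRST(rest) = { ), [ }.
program -> id rest program contributes {id}.
Union: FIRST(program) = { ), [, id }.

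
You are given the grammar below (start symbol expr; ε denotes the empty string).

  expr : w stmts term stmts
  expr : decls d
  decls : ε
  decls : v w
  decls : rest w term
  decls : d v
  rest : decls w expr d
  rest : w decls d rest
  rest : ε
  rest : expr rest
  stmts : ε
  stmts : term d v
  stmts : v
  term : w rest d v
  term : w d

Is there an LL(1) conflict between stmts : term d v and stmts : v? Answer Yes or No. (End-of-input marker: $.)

FIRST(term d v) = { w } and FIRST(v) = { v }.
The FIRST sets are disjoint and neither alternative is nullable — no conflict.

No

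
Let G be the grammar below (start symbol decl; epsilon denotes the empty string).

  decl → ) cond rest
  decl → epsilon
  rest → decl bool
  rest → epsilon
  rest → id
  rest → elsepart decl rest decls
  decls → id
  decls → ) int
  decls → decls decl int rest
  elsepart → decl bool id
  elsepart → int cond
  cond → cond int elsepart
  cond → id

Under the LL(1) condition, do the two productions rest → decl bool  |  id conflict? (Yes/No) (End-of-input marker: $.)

No

FIRST(decl bool) = { ), bool } and FIRST(id) = { id }.
The FIRST sets are disjoint and neither alternative is nullable — no conflict.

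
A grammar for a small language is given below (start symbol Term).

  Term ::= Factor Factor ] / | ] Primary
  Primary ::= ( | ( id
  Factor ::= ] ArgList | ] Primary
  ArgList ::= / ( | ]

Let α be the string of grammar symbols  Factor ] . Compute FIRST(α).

Add FIRST(Factor) = { ] }; Factor is not nullable, stop.

{ ] }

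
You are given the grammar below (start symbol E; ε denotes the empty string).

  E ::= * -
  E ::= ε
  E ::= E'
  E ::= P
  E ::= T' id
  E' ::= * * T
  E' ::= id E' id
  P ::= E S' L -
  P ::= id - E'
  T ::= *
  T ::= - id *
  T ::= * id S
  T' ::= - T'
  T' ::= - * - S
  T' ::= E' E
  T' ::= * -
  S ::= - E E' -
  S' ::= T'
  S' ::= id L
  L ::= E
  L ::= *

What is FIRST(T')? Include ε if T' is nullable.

{ *, -, id }

T' ::= - T' contributes {-}.
T' ::= - * - S contributes {-}.
From T' ::= E' E: add FIRST(E') = { *, id }.
T' ::= * - contributes {*}.
Union: FIRST(T') = { *, -, id }.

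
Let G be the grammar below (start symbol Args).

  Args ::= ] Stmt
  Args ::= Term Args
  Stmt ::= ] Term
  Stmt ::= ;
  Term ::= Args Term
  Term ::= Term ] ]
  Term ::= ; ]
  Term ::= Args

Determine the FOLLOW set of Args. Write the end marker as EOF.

{ EOF, ;, ] }

Args is the start symbol, so EOF ∈ FOLLOW(Args).
In Args ::= Term Args: Args is at the end, add FOLLOW(Args) = { EOF, ;, ] }.
In Term ::= Args Term: add FIRST(Term) = { ;, ] }.
In Term ::= Args: Args is at the end, add FOLLOW(Term) = { EOF, ;, ] }.
Union: FOLLOW(Args) = { EOF, ;, ] }.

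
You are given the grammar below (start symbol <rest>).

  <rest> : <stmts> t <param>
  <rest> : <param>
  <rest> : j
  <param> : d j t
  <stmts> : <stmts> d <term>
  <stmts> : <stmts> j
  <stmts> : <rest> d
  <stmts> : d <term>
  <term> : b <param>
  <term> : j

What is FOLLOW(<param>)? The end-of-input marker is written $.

{ $, d, j, t }

In <rest> : <stmts> t <param>: <param> is at the end, add FOLLOW(<rest>) = { $, d }.
In <rest> : <param>: <param> is at the end, add FOLLOW(<rest>) = { $, d }.
In <term> : b <param>: <param> is at the end, add FOLLOW(<term>) = { d, j, t }.
Union: FOLLOW(<param>) = { $, d, j, t }.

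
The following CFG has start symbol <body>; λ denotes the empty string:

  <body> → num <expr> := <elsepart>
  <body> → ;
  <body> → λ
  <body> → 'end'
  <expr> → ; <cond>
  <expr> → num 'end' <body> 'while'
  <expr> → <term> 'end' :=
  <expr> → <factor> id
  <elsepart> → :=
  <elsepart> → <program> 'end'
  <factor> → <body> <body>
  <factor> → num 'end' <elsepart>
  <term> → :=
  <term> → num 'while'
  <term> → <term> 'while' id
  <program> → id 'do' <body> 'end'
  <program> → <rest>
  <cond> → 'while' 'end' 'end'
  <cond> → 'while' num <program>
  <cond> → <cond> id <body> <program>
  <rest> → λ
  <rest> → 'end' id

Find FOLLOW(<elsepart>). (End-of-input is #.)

In <body> → num <expr> := <elsepart>: <elsepart> is at the end, add FOLLOW(<body>) = { #, 'end', 'while', :=, ;, id, num }.
In <factor> → num 'end' <elsepart>: <elsepart> is at the end, add FOLLOW(<factor>) = { id }.
Union: FOLLOW(<elsepart>) = { #, 'end', 'while', :=, ;, id, num }.

{ #, 'end', 'while', :=, ;, id, num }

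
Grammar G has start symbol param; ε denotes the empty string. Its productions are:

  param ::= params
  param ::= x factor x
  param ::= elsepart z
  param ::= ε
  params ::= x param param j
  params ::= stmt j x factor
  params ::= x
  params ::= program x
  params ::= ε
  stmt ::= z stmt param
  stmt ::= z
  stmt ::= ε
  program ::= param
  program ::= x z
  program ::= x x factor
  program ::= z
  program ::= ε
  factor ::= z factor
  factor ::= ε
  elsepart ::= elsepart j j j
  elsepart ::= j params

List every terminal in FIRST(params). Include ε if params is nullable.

params ::= x param param j contributes {x}.
From params ::= stmt j x factor: stmt nullable, take FIRST(stmt) ∪ {j} = { j, z }.
params ::= x contributes {x}.
From params ::= program x: program nullable, take FIRST(program) ∪ {x} = { j, x, z }.
params ::= ε contributes ε.
Union: FIRST(params) = { j, x, z, ε }.

{ j, x, z, ε }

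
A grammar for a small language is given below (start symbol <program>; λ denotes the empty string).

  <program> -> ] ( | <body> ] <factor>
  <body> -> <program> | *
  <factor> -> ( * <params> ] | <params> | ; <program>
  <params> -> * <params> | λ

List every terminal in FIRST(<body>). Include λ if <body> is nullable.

From <body> -> <program>: add FIRST(<program>) = { *, ] }.
<body> -> * contributes {*}.
Union: FIRST(<body>) = { *, ] }.

{ *, ] }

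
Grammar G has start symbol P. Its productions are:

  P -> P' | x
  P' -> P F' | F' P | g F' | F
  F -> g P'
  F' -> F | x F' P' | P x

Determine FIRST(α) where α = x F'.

{ x }

x is a terminal; add {x} and stop.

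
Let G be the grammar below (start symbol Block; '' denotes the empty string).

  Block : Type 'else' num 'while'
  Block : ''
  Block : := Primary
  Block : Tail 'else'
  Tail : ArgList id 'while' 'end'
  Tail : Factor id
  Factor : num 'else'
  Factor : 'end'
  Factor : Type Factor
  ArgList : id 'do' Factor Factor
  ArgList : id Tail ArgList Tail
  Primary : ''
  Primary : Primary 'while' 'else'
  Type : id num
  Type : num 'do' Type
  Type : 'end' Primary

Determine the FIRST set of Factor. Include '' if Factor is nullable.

{ 'end', id, num }

Factor : num 'else' contributes {num}.
Factor : 'end' contributes {'end'}.
From Factor : Type Factor: add FIRST(Type) = { 'end', id, num }.
Union: FIRST(Factor) = { 'end', id, num }.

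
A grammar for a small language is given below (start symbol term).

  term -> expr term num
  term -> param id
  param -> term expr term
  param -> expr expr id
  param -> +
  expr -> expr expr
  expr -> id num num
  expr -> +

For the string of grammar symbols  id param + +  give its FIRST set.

{ id }

id is a terminal; add {id} and stop.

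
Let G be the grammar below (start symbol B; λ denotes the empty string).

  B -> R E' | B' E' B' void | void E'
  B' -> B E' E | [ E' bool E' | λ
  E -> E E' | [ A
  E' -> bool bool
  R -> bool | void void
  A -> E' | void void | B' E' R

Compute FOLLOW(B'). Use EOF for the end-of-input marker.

{ bool, void }

In B -> B' E' B' void: add FIRST(E' B' void) = { bool }.
In B -> B' E' B' void: add FIRST(void) = { void }.
In A -> B' E' R: add FIRST(E' R) = { bool }.
Union: FOLLOW(B') = { bool, void }.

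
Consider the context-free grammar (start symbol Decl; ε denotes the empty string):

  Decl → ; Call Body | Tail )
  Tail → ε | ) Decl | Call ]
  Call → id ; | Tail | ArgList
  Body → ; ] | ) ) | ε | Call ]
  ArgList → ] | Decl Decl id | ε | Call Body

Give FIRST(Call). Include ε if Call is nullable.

Call → id ; contributes {id}.
From Call → Tail: add FIRST(Tail) = { ), ;, ], id, ε } (including ε since Tail is nullable).
From Call → ArgList: add FIRST(ArgList) = { ), ;, ], id, ε } (including ε since ArgList is nullable).
Union: FIRST(Call) = { ), ;, ], id, ε }.

{ ), ;, ], id, ε }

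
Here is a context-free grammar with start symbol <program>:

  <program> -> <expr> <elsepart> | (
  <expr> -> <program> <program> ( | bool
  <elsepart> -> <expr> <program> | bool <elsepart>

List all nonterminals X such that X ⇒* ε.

{ } (none)

No nonterminal has an empty production or an RHS whose symbols are all nullable.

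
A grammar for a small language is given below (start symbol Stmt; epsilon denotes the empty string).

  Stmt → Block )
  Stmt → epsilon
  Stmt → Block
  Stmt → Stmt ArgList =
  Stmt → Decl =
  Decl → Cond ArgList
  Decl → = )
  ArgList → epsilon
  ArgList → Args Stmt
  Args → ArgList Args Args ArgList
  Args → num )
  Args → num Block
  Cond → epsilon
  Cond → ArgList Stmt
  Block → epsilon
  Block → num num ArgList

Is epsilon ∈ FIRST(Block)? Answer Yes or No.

Block has an epsilon-production, so Block ⇒ epsilon.

Yes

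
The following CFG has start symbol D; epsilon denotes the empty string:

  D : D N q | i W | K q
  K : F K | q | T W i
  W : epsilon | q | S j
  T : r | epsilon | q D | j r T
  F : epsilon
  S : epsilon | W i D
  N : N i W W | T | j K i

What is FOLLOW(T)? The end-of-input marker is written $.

In K : T W i: add FIRST(W i) = { i, j, q }.
In T : j r T: T is at the end, add FOLLOW(T) = { i, j, q }.
In N : T: T is at the end, add FOLLOW(N) = { i, q }.
Union: FOLLOW(T) = { i, j, q }.

{ i, j, q }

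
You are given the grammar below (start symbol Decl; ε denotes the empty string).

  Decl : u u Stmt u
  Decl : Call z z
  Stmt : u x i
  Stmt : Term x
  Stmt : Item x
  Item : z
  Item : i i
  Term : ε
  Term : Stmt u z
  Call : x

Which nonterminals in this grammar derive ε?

Directly nullable (have an ε-production): Term.
No other nonterminal has a production whose RHS symbols are all nullable.

{ Term }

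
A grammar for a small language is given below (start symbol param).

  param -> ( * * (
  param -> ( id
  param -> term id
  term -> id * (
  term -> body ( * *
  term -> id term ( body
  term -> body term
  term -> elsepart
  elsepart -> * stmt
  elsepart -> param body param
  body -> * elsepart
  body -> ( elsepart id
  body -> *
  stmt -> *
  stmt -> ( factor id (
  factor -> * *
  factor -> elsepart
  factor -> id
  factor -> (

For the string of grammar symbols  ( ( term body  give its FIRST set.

{ ( }

( is a terminal; add {(} and stop.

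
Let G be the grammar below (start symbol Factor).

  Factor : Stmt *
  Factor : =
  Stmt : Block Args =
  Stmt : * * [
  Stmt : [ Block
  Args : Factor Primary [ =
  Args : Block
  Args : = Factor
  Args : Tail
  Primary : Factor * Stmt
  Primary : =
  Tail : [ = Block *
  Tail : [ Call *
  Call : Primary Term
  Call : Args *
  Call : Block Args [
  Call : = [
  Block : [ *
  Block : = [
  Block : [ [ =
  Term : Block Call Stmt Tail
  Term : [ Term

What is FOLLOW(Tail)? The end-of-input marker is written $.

In Args : Tail: Tail is at the end, add FOLLOW(Args) = { *, =, [ }.
In Term : Block Call Stmt Tail: Tail is at the end, add FOLLOW(Term) = { *, =, [ }.
Union: FOLLOW(Tail) = { *, =, [ }.

{ *, =, [ }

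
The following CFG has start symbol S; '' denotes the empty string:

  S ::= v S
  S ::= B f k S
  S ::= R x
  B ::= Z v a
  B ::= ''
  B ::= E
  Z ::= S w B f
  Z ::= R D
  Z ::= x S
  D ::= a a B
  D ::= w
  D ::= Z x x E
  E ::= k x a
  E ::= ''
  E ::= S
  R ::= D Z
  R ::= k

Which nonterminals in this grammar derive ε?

Directly nullable (have an ''-production): B, E.
No other nonterminal has a production whose RHS symbols are all nullable.

{ B, E }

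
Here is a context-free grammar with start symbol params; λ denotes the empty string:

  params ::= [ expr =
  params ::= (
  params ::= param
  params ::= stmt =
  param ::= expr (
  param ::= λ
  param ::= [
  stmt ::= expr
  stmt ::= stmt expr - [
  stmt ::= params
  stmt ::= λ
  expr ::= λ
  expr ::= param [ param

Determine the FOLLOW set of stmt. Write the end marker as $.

In params ::= stmt =: add FIRST(=) = { = }.
In stmt ::= stmt expr - [: add FIRST(expr - [) = { (, -, [ }.
Union: FOLLOW(stmt) = { (, -, =, [ }.

{ (, -, =, [ }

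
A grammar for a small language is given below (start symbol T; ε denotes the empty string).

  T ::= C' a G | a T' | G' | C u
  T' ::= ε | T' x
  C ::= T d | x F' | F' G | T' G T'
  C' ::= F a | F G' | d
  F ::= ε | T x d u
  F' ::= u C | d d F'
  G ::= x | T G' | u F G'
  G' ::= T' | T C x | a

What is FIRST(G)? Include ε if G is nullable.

{ a, d, u, x, ε }

G ::= x contributes {x}.
From G ::= T G': T, G' nullable, take FIRST(T) ∪ FIRST(G') = { a, d, u, x }; also ε since the whole RHS is nullable.
G ::= u F G' contributes {u}.
Union: FIRST(G) = { a, d, u, x, ε }.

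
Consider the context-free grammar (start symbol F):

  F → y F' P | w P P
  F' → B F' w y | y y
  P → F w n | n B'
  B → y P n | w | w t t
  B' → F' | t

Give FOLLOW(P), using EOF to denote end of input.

In F → y F' P: P is at the end, add FOLLOW(F) = { EOF, w }.
In F → w P P: add FIRST(P) = { n, w, y }.
In F → w P P: P is at the end, add FOLLOW(F) = { EOF, w }.
In B → y P n: add FIRST(n) = { n }.
Union: FOLLOW(P) = { EOF, n, w, y }.

{ EOF, n, w, y }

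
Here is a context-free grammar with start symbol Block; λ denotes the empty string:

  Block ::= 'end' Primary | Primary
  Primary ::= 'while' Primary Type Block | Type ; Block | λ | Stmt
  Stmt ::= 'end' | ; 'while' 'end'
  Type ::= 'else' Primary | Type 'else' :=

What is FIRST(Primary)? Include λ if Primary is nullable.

{ 'else', 'end', 'while', ;, λ }

Primary ::= 'while' Primary Type Block contributes {'while'}.
From Primary ::= Type ; Block: add FIRST(Type) = { 'else' }.
Primary ::= λ contributes λ.
From Primary ::= Stmt: add FIRST(Stmt) = { 'end', ; }.
Union: FIRST(Primary) = { 'else', 'end', 'while', ;, λ }.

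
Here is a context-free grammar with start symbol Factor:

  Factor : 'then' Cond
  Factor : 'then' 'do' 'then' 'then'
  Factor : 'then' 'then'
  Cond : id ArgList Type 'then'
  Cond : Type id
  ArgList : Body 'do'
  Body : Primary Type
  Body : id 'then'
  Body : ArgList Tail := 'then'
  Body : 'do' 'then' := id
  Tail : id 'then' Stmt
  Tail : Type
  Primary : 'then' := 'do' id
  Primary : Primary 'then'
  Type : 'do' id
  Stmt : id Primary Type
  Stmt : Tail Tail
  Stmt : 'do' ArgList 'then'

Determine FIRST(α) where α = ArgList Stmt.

{ 'do', 'then', id }

Add FIRST(ArgList) = { 'do', 'then', id }; ArgList is not nullable, stop.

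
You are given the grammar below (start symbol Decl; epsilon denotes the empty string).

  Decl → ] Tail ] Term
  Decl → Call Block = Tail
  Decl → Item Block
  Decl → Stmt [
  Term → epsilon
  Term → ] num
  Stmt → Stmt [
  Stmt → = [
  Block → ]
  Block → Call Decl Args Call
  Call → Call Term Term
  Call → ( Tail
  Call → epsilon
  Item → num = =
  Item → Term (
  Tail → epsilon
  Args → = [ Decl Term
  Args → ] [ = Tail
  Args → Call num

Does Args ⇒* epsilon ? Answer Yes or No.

No

Nullable nonterminals: Call, Tail, Term.
No production of Args has an RHS whose symbols are all nullable, so Args is not nullable.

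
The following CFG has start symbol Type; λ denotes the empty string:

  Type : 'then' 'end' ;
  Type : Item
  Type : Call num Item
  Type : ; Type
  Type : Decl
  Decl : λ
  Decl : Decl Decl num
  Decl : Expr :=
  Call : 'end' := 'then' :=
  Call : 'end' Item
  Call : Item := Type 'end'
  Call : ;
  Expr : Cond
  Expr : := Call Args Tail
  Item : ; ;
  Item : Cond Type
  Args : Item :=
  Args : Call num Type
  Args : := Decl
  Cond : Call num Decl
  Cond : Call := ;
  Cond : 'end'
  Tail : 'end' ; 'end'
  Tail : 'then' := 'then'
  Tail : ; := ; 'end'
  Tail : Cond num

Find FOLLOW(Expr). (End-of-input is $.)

{ := }

In Decl : Expr :=: add FIRST(:=) = { := }.
Union: FOLLOW(Expr) = { := }.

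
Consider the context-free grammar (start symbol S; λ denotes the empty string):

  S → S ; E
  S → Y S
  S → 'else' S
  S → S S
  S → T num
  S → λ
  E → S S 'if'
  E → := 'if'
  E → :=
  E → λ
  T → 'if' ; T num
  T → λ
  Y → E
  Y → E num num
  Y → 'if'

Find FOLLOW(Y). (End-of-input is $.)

{ $, 'else', 'if', :=, ;, num }

In S → Y S: add FIRST(S)\{λ} = { 'else', 'if', :=, ;, num }.
  Since S is nullable, also add FOLLOW(S) = { $, 'else', 'if', :=, ;, num }.
Union: FOLLOW(Y) = { $, 'else', 'if', :=, ;, num }.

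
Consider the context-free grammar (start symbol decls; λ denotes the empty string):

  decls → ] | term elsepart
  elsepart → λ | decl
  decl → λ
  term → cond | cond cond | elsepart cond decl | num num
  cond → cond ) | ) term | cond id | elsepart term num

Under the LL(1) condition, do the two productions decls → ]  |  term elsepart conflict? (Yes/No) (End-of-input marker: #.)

FIRST(]) = { ] } and FIRST(term elsepart) = { ), num }.
The FIRST sets are disjoint and neither alternative is nullable — no conflict.

No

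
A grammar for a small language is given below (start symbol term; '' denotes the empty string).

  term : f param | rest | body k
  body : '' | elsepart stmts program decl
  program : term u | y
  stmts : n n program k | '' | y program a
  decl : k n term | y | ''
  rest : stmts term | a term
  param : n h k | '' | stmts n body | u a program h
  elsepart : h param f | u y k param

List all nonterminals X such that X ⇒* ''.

{ body, decl, param, stmts }

Directly nullable (have an ''-production): body, stmts, decl, param.
No other nonterminal has a production whose RHS symbols are all nullable.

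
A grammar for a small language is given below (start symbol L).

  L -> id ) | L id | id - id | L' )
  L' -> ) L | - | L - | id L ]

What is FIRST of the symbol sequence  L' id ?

Add FIRST(L') = { ), -, id }; L' is not nullable, stop.

{ ), -, id }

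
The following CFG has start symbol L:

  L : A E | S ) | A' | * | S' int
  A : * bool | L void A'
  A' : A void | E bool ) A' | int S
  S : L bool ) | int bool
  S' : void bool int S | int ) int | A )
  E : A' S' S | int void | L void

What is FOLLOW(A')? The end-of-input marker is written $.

In L : A': A' is at the end, add FOLLOW(L) = { $, bool, void }.
In A : L void A': A' is at the end, add FOLLOW(A) = { ), *, int, void }.
In A' : E bool ) A': A' is at the end, add FOLLOW(A') = { $, ), *, bool, int, void }.
In E : A' S' S: add FIRST(S' S) = { *, int, void }.
Union: FOLLOW(A') = { $, ), *, bool, int, void }.

{ $, ), *, bool, int, void }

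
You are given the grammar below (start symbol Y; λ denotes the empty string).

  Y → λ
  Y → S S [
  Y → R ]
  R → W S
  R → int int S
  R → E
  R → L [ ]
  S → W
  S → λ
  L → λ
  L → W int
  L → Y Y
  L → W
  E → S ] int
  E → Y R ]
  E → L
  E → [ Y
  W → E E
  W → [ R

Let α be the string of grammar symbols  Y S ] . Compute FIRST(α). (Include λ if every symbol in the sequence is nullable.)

Add FIRST(Y)\{λ} = { [, ], int }; Y is nullable, continue.
Add FIRST(S)\{λ} = { [, ], int }; S is nullable, continue.
] is a terminal; add {]} and stop.

{ [, ], int }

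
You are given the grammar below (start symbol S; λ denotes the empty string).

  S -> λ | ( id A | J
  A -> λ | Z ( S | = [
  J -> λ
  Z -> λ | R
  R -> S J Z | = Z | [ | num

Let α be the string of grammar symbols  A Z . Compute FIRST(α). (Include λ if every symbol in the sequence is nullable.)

{ (, =, [, num, λ }

Add FIRST(A)\{λ} = { (, =, [, num }; A is nullable, continue.
Add FIRST(Z)\{λ} = { (, =, [, num }; Z is nullable, continue.
Every symbol is nullable, so include λ.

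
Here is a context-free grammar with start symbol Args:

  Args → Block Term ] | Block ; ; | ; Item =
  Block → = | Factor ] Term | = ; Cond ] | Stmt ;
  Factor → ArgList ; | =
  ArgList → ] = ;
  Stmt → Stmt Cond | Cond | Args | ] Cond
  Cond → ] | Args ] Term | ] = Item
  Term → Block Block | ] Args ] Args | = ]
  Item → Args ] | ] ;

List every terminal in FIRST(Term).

{ ;, =, ] }

From Term → Block Block: add FIRST(Block) = { ;, =, ] }.
Term → ] Args ] Args contributes {]}.
Term → = ] contributes {=}.
Union: FIRST(Term) = { ;, =, ] }.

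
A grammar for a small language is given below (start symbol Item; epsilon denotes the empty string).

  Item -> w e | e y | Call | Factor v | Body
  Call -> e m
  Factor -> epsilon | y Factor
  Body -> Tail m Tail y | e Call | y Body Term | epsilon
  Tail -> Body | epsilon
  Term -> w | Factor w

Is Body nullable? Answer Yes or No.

Yes

Body has an epsilon-production, so Body ⇒ epsilon.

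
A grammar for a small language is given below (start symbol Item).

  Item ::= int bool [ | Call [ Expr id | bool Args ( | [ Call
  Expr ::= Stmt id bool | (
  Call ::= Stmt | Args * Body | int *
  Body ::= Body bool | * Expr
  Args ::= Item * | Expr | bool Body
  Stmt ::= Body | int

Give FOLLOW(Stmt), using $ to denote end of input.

In Expr ::= Stmt id bool: add FIRST(id bool) = { id }.
In Call ::= Stmt: Stmt is at the end, add FOLLOW(Call) = { $, *, [ }.
Union: FOLLOW(Stmt) = { $, *, [, id }.

{ $, *, [, id }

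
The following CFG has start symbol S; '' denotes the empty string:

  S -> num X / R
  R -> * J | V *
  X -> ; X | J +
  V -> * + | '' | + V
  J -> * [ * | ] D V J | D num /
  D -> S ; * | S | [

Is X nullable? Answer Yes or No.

Nullable nonterminals: V.
No production of X has an RHS whose symbols are all nullable, so X is not nullable.

No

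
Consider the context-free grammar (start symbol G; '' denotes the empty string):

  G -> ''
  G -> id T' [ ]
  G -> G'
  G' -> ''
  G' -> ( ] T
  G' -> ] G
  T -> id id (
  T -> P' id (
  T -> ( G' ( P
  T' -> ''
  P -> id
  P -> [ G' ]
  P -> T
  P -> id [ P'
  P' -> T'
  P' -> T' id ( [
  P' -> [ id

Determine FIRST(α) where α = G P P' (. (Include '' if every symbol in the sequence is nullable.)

Add FIRST(G)\{''} = { (, ], id }; G is nullable, continue.
Add FIRST(P) = { (, [, id }; P is not nullable, stop.

{ (, [, ], id }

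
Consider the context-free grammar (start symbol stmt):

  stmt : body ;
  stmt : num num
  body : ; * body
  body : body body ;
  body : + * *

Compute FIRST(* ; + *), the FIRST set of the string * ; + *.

* is a terminal; add {*} and stop.

{ * }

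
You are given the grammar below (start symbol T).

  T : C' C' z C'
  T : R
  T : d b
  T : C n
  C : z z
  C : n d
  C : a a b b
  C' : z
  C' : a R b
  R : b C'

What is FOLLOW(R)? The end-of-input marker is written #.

{ #, b }

In T : R: R is at the end, add FOLLOW(T) = { # }.
In C' : a R b: add FIRST(b) = { b }.
Union: FOLLOW(R) = { #, b }.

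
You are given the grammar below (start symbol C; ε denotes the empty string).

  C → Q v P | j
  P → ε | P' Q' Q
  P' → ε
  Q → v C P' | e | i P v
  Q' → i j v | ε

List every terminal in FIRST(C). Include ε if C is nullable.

{ e, i, j, v }

From C → Q v P: add FIRST(Q) = { e, i, v }.
C → j contributes {j}.
Union: FIRST(C) = { e, i, j, v }.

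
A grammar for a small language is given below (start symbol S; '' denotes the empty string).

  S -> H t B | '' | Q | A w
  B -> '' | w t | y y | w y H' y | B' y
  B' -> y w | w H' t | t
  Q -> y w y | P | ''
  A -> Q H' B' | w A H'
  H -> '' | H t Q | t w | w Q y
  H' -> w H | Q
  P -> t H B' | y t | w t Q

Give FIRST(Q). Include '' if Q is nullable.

{ t, w, y, '' }

Q -> y w y contributes {y}.
From Q -> P: add FIRST(P) = { t, w, y }.
Q -> '' contributes ''.
Union: FIRST(Q) = { t, w, y, '' }.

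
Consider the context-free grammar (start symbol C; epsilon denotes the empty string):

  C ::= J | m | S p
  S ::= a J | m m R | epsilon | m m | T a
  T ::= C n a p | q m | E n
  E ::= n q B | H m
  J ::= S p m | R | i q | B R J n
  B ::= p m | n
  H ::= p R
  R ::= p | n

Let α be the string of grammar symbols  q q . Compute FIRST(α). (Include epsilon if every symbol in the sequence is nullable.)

{ q }

q is a terminal; add {q} and stop.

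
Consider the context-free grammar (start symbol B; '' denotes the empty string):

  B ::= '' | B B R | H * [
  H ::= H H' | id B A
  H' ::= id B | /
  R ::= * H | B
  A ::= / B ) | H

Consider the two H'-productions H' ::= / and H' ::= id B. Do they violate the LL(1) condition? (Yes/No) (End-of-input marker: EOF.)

No

FIRST(/) = { / } and FIRST(id B) = { id }.
The FIRST sets are disjoint and neither alternative is nullable — no conflict.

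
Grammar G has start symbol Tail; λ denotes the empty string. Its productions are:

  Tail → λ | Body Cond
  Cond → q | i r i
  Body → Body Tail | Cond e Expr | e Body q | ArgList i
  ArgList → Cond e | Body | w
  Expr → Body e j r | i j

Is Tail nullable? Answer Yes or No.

Tail has an λ-production, so Tail ⇒ λ.

Yes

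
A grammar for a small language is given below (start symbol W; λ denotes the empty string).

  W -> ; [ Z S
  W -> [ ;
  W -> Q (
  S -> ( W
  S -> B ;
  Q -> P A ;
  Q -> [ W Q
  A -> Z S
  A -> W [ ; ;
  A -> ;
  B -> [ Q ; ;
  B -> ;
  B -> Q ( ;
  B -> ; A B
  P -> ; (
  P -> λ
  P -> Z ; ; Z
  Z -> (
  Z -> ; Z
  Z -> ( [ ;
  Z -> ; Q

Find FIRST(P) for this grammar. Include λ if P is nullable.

P -> ; ( contributes {;}.
P -> λ contributes λ.
From P -> Z ; ; Z: add FIRST(Z) = { (, ; }.
Union: FIRST(P) = { (, ;, λ }.

{ (, ;, λ }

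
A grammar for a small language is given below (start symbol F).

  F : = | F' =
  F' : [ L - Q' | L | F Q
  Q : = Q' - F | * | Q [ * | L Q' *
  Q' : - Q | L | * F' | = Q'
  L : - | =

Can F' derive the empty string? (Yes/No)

No

No nonterminal in this grammar is nullable.
No production of F' has an RHS whose symbols are all nullable, so F' is not nullable.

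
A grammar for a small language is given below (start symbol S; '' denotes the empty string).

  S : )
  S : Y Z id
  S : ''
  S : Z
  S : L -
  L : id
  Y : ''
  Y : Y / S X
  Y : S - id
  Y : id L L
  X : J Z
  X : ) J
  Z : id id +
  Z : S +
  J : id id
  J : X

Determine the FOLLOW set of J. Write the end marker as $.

{ ), +, -, /, id }

In X : J Z: add FIRST(Z) = { ), +, -, /, id }.
In X : ) J: J is at the end, add FOLLOW(X) = { ), +, -, /, id }.
Union: FOLLOW(J) = { ), +, -, /, id }.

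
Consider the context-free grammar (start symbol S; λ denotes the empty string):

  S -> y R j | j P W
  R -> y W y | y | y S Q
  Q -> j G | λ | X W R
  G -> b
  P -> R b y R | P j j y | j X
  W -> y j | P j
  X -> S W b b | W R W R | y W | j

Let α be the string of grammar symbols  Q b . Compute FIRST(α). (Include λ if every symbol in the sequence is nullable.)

Add FIRST(Q)\{λ} = { j, y }; Q is nullable, continue.
b is a terminal; add {b} and stop.

{ b, j, y }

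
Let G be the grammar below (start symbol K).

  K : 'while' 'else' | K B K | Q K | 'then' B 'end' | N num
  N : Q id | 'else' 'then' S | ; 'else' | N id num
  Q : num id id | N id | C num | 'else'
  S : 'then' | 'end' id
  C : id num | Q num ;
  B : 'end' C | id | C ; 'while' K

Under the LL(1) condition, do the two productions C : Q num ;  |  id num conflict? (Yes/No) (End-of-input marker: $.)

FIRST(Q num ;) = { 'else', ;, id, num } and FIRST(id num) = { id }.
Both contain id, so the two alternatives are not disjoint — LL(1) conflict.

Yes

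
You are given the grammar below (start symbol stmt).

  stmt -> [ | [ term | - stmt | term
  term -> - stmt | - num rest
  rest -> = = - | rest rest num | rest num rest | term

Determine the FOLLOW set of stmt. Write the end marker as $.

{ $, -, =, num }

stmt is the start symbol, so $ ∈ FOLLOW(stmt).
In stmt -> - stmt: stmt is at the end, add FOLLOW(stmt) = { $, -, =, num }.
In term -> - stmt: stmt is at the end, add FOLLOW(term) = { $, -, =, num }.
Union: FOLLOW(stmt) = { $, -, =, num }.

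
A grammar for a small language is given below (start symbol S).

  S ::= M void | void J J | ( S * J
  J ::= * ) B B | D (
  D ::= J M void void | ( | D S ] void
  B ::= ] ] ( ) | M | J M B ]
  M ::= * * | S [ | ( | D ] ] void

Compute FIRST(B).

{ (, *, ], void }

B ::= ] ] ( ) contributes {]}.
From B ::= M: add FIRST(M) = { (, *, void }.
From B ::= J M B ]: add FIRST(J) = { (, * }.
Union: FIRST(B) = { (, *, ], void }.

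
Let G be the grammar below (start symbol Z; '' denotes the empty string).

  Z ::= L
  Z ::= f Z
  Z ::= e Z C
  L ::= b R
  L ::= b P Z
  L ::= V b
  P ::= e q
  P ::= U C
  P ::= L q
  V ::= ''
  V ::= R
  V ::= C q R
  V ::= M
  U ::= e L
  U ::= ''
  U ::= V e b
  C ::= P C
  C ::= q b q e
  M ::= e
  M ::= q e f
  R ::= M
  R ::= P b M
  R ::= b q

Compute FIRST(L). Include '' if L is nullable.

L ::= b R contributes {b}.
L ::= b P Z contributes {b}.
From L ::= V b: V nullable, take FIRST(V) ∪ {b} = { b, e, q }.
Union: FIRST(L) = { b, e, q }.

{ b, e, q }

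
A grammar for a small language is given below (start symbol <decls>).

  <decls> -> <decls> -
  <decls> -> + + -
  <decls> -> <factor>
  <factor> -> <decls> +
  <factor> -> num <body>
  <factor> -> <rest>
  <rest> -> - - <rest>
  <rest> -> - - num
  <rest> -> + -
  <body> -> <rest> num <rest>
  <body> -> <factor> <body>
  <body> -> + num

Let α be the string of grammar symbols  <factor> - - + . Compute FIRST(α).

Add FIRST(<factor>) = { +, -, num }; <factor> is not nullable, stop.

{ +, -, num }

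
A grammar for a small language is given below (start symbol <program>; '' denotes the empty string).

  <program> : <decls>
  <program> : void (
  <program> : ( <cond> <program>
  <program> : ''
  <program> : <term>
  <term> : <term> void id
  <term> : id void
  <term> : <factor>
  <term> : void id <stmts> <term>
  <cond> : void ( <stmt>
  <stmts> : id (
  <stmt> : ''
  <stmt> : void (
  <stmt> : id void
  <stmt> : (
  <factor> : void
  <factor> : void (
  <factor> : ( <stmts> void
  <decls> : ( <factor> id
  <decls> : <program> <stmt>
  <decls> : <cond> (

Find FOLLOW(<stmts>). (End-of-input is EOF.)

{ (, id, void }

In <term> : void id <stmts> <term>: add FIRST(<term>) = { (, id, void }.
In <factor> : ( <stmts> void: add FIRST(void) = { void }.
Union: FOLLOW(<stmts>) = { (, id, void }.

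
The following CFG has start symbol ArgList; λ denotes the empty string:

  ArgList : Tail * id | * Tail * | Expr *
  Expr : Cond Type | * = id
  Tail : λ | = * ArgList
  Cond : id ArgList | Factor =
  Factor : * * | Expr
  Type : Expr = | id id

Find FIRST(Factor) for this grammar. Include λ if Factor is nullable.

Factor : * * contributes {*}.
From Factor : Expr: add FIRST(Expr) = { *, id }.
Union: FIRST(Factor) = { *, id }.

{ *, id }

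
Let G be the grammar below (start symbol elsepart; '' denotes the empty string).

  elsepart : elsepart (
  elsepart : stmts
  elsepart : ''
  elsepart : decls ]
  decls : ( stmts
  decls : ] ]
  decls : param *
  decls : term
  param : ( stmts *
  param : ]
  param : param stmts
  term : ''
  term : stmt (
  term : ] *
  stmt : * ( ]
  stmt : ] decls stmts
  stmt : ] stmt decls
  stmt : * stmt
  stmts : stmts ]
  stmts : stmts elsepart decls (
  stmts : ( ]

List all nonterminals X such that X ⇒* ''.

Directly nullable (have an ''-production): elsepart, term.
decls : term with every symbol nullable, so decls is nullable.
No other nonterminal has a production whose RHS symbols are all nullable.

{ decls, elsepart, term }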